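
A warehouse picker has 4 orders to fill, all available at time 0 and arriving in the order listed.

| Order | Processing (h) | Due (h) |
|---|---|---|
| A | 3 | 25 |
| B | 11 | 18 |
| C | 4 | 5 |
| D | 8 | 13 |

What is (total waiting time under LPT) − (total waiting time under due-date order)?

LPT (decreasing processing time): B D C A.
B: waits 0, runs 0→11
D: waits 11, runs 11→19
C: waits 19, runs 19→23
A: waits 23, runs 23→26
Sum = 0+11+19+23 = 53.
EDD (increasing due date): C D B A.
C: waits 0, runs 0→4
D: waits 4, runs 4→12
B: waits 12, runs 12→23
A: waits 23, runs 23→26
Sum = 0+4+12+23 = 39.
Difference = 53 − 39 = 14.

14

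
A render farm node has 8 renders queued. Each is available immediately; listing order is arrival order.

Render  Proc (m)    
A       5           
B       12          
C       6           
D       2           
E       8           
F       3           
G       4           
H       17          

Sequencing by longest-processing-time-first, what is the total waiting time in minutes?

LPT (decreasing processing time): H B E C A G F D.
H: waits 0, runs 0→17
B: waits 17, runs 17→29
E: waits 29, runs 29→37
C: waits 37, runs 37→43
A: waits 43, runs 43→48
G: waits 48, runs 48→52
F: waits 52, runs 52→55
D: waits 55, runs 55→57
Sum = 0+17+29+37+43+48+52+55 = 281.

281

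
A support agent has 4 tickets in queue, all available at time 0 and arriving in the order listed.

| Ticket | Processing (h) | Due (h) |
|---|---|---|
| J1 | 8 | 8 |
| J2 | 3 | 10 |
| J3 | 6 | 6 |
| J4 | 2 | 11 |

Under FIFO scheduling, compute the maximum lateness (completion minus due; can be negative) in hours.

11

FIFO (arrival order): J1 J2 J3 J4.
J1: 0→8, due 8, lateness 0
J2: 8→11, due 10, lateness 1
J3: 11→17, due 6, lateness 11
J4: 17→19, due 11, lateness 8
Maximum = 11.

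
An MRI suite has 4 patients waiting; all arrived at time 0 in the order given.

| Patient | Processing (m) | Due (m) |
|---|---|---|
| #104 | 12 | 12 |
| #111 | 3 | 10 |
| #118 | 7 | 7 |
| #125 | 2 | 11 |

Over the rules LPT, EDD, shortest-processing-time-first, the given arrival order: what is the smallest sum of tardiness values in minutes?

LPT (decreasing processing time): #104 #118 #111 #125.
#104: 0→12, due 12, tardiness 0
#118: 12→19, due 7, tardiness 12
#111: 19→22, due 10, tardiness 12
#125: 22→24, due 11, tardiness 13
Sum = 0+12+12+13 = 37.
EDD (increasing due date): #118 #111 #125 #104.
#118: 0→7, due 7, tardiness 0
#111: 7→10, due 10, tardiness 0
#125: 10→12, due 11, tardiness 1
#104: 12→24, due 12, tardiness 12
Sum = 0+0+1+12 = 13.
SPT (increasing processing time): #125 #111 #118 #104.
#125: 0→2, due 11, tardiness 0
#111: 2→5, due 10, tardiness 0
#118: 5→12, due 7, tardiness 5
#104: 12→24, due 12, tardiness 12
Sum = 0+0+5+12 = 17.
FIFO (arrival order): #104 #111 #118 #125.
#104: 0→12, due 12, tardiness 0
#111: 12→15, due 10, tardiness 5
#118: 15→22, due 7, tardiness 15
#125: 22→24, due 11, tardiness 13
Sum = 0+5+15+13 = 33.
LPT 37, EDD 13, SPT 17, FIFO 33 → minimum 13.

13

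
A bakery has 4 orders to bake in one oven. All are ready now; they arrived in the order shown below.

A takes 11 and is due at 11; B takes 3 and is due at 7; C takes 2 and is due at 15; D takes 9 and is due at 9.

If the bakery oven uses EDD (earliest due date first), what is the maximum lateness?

12

EDD (increasing due date): B D A C.
B: 0→3, due 7, lateness -4
D: 3→12, due 9, lateness 3
A: 12→23, due 11, lateness 12
C: 23→25, due 15, lateness 10
Maximum = 12.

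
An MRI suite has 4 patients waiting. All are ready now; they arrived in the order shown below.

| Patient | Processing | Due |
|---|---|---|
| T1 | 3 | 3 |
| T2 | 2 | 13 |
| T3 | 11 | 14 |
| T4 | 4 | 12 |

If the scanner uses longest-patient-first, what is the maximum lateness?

15

LPT (decreasing processing time): T3 T4 T1 T2.
T3: 0→11, due 14, lateness -3
T4: 11→15, due 12, lateness 3
T1: 15→18, due 3, lateness 15
T2: 18→20, due 13, lateness 7
Maximum = 15.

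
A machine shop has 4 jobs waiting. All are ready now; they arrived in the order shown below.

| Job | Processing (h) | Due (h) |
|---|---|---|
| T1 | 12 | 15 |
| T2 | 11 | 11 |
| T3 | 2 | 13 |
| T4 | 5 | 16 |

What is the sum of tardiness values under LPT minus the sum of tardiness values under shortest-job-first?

19

LPT (decreasing processing time): T1 T2 T4 T3.
T1: 0→12, due 15, tardiness 0
T2: 12→23, due 11, tardiness 12
T4: 23→28, due 16, tardiness 12
T3: 28→30, due 13, tardiness 17
Sum = 0+12+12+17 = 41.
SPT (increasing processing time): T3 T4 T2 T1.
T3: 0→2, due 13, tardiness 0
T4: 2→7, due 16, tardiness 0
T2: 7→18, due 11, tardiness 7
T1: 18→30, due 15, tardiness 15
Sum = 0+0+7+15 = 22.
Difference = 41 − 22 = 19.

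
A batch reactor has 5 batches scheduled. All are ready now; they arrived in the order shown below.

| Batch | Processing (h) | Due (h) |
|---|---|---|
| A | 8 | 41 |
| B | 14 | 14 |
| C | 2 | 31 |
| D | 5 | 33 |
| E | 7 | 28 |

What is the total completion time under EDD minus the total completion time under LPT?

EDD (increasing due date): B E C D A.
B: 0→14
E: 14→21
C: 21→23
D: 23→28
A: 28→36
Sum = 14+21+23+28+36 = 122.
LPT (decreasing processing time): B A E D C.
B: 0→14
A: 14→22
E: 22→29
D: 29→34
C: 34→36
Sum = 14+22+29+34+36 = 135.
Difference = 122 − 135 = -13.

-13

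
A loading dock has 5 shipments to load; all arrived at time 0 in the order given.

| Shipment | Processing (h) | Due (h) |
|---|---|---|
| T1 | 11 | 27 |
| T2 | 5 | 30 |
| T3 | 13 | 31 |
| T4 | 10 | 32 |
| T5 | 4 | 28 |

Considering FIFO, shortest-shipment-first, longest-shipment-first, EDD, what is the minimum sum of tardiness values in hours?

13

FIFO (arrival order): T1 T2 T3 T4 T5.
T1: 0→11, due 27, tardiness 0
T2: 11→16, due 30, tardiness 0
T3: 16→29, due 31, tardiness 0
T4: 29→39, due 32, tardiness 7
T5: 39→43, due 28, tardiness 15
Sum = 0+0+0+7+15 = 22.
SPT (increasing processing time): T5 T2 T4 T1 T3.
T5: 0→4, due 28, tardiness 0
T2: 4→9, due 30, tardiness 0
T4: 9→19, due 32, tardiness 0
T1: 19→30, due 27, tardiness 3
T3: 30→43, due 31, tardiness 12
Sum = 0+0+0+3+12 = 15.
LPT (decreasing processing time): T3 T1 T4 T2 T5.
T3: 0→13, due 31, tardiness 0
T1: 13→24, due 27, tardiness 0
T4: 24→34, due 32, tardiness 2
T2: 34→39, due 30, tardiness 9
T5: 39→43, due 28, tardiness 15
Sum = 0+0+2+9+15 = 26.
EDD (increasing due date): T1 T5 T2 T3 T4.
T1: 0→11, due 27, tardiness 0
T5: 11→15, due 28, tardiness 0
T2: 15→20, due 30, tardiness 0
T3: 20→33, due 31, tardiness 2
T4: 33→43, due 32, tardiness 11
Sum = 0+0+0+2+11 = 13.
FIFO 22, SPT 15, LPT 26, EDD 13 → minimum 13.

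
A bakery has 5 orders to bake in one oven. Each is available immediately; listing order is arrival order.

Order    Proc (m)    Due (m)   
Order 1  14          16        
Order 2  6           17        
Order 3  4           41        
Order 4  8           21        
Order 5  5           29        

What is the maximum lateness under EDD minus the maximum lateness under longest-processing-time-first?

EDD (increasing due date): Order 1 Order 2 Order 4 Order 5 Order 3.
Order 1: 0→14, due 16, lateness -2
Order 2: 14→20, due 17, lateness 3
Order 4: 20→28, due 21, lateness 7
Order 5: 28→33, due 29, lateness 4
Order 3: 33→37, due 41, lateness -4
Maximum = 7.
LPT (decreasing processing time): Order 1 Order 4 Order 2 Order 5 Order 3.
Order 1: 0→14, due 16, lateness -2
Order 4: 14→22, due 21, lateness 1
Order 2: 22→28, due 17, lateness 11
Order 5: 28→33, due 29, lateness 4
Order 3: 33→37, due 41, lateness -4
Maximum = 11.
Difference = 7 − 11 = -4.

-4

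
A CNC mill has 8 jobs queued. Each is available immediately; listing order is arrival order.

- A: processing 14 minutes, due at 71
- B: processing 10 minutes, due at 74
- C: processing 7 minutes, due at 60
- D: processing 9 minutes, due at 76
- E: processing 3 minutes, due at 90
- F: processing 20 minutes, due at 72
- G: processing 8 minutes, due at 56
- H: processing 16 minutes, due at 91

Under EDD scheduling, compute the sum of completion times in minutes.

386

EDD (increasing due date): G C A F B D E H.
G: 0→8
C: 8→15
A: 15→29
F: 29→49
B: 49→59
D: 59→68
E: 68→71
H: 71→87
Sum = 8+15+29+49+59+68+71+87 = 386.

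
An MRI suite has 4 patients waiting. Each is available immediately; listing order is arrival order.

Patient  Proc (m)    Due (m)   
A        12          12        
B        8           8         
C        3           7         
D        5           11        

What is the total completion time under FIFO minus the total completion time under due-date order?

FIFO (arrival order): A B C D.
A: 0→12
B: 12→20
C: 20→23
D: 23→28
Sum = 12+20+23+28 = 83.
EDD (increasing due date): C B D A.
C: 0→3
B: 3→11
D: 11→16
A: 16→28
Sum = 3+11+16+28 = 58.
Difference = 83 − 58 = 25.

25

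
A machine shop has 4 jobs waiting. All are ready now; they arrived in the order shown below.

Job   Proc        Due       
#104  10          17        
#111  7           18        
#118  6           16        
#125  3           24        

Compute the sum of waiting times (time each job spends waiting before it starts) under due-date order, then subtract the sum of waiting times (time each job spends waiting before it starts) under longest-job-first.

-5

EDD (increasing due date): #118 #104 #111 #125.
#118: waits 0, runs 0→6
#104: waits 6, runs 6→16
#111: waits 16, runs 16→23
#125: waits 23, runs 23→26
Sum = 0+6+16+23 = 45.
LPT (decreasing processing time): #104 #111 #118 #125.
#104: waits 0, runs 0→10
#111: waits 10, runs 10→17
#118: waits 17, runs 17→23
#125: waits 23, runs 23→26
Sum = 0+10+17+23 = 50.
Difference = 45 − 50 = -5.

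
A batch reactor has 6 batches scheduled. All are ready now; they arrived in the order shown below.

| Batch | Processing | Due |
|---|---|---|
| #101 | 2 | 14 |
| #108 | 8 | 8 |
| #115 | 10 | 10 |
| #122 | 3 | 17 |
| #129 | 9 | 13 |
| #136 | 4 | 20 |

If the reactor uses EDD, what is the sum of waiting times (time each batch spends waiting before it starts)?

114

EDD (increasing due date): #108 #115 #129 #101 #122 #136.
#108: waits 0, runs 0→8
#115: waits 8, runs 8→18
#129: waits 18, runs 18→27
#101: waits 27, runs 27→29
#122: waits 29, runs 29→32
#136: waits 32, runs 32→36
Sum = 0+8+18+27+29+32 = 114.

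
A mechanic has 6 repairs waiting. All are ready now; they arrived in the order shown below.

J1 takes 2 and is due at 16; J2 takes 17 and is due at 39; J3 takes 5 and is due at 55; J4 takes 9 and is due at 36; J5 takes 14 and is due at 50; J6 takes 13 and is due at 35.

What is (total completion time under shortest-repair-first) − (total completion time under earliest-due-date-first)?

-40

SPT (increasing processing time): J1 J3 J4 J6 J5 J2.
J1: 0→2
J3: 2→7
J4: 7→16
J6: 16→29
J5: 29→43
J2: 43→60
Sum = 2+7+16+29+43+60 = 157.
EDD (increasing due date): J1 J6 J4 J2 J5 J3.
J1: 0→2
J6: 2→15
J4: 15→24
J2: 24→41
J5: 41→55
J3: 55→60
Sum = 2+15+24+41+55+60 = 197.
Difference = 157 − 197 = -40.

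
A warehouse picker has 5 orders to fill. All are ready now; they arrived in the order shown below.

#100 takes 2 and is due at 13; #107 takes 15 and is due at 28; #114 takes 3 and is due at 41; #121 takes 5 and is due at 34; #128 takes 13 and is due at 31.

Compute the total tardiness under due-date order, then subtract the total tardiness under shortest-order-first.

EDD (increasing due date): #100 #107 #128 #121 #114.
#100: 0→2, due 13, tardiness 0
#107: 2→17, due 28, tardiness 0
#128: 17→30, due 31, tardiness 0
#121: 30→35, due 34, tardiness 1
#114: 35→38, due 41, tardiness 0
Sum = 0+0+0+1+0 = 1.
SPT (increasing processing time): #100 #114 #121 #128 #107.
#100: 0→2, due 13, tardiness 0
#114: 2→5, due 41, tardiness 0
#121: 5→10, due 34, tardiness 0
#128: 10→23, due 31, tardiness 0
#107: 23→38, due 28, tardiness 10
Sum = 0+0+0+0+10 = 10.
Difference = 1 − 10 = -9.

-9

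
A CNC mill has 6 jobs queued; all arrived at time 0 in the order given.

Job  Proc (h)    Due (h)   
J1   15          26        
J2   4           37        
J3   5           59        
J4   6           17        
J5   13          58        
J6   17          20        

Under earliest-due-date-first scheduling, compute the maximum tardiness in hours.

EDD (increasing due date): J4 J6 J1 J2 J5 J3.
J4: 0→6, due 17, tardiness 0
J6: 6→23, due 20, tardiness 3
J1: 23→38, due 26, tardiness 12
J2: 38→42, due 37, tardiness 5
J5: 42→55, due 58, tardiness 0
J3: 55→60, due 59, tardiness 1
Maximum = 12.

12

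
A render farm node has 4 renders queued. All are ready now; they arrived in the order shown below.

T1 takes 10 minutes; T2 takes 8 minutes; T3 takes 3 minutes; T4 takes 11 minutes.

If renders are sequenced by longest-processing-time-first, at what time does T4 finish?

LPT (decreasing processing time): T4 T1 T2 T3.
T4: 0→11

11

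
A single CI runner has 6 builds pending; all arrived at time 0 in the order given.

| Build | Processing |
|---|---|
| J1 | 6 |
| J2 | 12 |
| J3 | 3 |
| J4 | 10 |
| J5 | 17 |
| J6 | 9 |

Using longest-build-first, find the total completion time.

LPT (decreasing processing time): J5 J2 J4 J6 J1 J3.
J5: 0→17
J2: 17→29
J4: 29→39
J6: 39→48
J1: 48→54
J3: 54→57
Sum = 17+29+39+48+54+57 = 244.

244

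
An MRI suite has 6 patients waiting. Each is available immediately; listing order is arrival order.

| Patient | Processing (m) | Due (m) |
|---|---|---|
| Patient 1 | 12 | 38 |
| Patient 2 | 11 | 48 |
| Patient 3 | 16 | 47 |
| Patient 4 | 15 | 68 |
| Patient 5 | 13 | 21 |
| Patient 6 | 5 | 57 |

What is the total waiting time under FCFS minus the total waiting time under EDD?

FIFO (arrival order): Patient 1 Patient 2 Patient 3 Patient 4 Patient 5 Patient 6.
Patient 1: waits 0, runs 0→12
Patient 2: waits 12, runs 12→23
Patient 3: waits 23, runs 23→39
Patient 4: waits 39, runs 39→54
Patient 5: waits 54, runs 54→67
Patient 6: waits 67, runs 67→72
Sum = 0+12+23+39+54+67 = 195.
EDD (increasing due date): Patient 5 Patient 1 Patient 3 Patient 2 Patient 6 Patient 4.
Patient 5: waits 0, runs 0→13
Patient 1: waits 13, runs 13→25
Patient 3: waits 25, runs 25→41
Patient 2: waits 41, runs 41→52
Patient 6: waits 52, runs 52→57
Patient 4: waits 57, runs 57→72
Sum = 0+13+25+41+52+57 = 188.
Difference = 195 − 188 = 7.

7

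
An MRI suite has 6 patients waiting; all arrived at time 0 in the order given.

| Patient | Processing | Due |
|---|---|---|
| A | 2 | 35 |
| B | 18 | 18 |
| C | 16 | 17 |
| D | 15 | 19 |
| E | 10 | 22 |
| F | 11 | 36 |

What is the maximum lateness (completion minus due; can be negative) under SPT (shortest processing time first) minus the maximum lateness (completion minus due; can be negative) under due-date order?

SPT (increasing processing time): A E F D C B.
A: 0→2, due 35, lateness -33
E: 2→12, due 22, lateness -10
F: 12→23, due 36, lateness -13
D: 23→38, due 19, lateness 19
C: 38→54, due 17, lateness 37
B: 54→72, due 18, lateness 54
Maximum = 54.
EDD (increasing due date): C B D E A F.
C: 0→16, due 17, lateness -1
B: 16→34, due 18, lateness 16
D: 34→49, due 19, lateness 30
E: 49→59, due 22, lateness 37
A: 59→61, due 35, lateness 26
F: 61→72, due 36, lateness 36
Maximum = 37.
Difference = 54 − 37 = 17.

17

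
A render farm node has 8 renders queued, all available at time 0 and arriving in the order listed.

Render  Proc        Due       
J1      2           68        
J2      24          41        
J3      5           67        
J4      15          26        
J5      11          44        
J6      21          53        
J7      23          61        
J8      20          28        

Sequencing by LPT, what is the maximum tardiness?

77

LPT (decreasing processing time): J2 J7 J6 J8 J4 J5 J3 J1.
J2: 0→24, due 41, tardiness 0
J7: 24→47, due 61, tardiness 0
J6: 47→68, due 53, tardiness 15
J8: 68→88, due 28, tardiness 60
J4: 88→103, due 26, tardiness 77
J5: 103→114, due 44, tardiness 70
J3: 114→119, due 67, tardiness 52
J1: 119→121, due 68, tardiness 53
Maximum = 77.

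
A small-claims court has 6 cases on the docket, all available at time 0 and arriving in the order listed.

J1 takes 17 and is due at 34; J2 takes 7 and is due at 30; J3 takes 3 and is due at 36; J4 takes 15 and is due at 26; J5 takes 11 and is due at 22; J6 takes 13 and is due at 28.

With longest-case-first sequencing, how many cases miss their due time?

LPT (decreasing processing time): J1 J4 J6 J5 J2 J3.
J1: 0→17, due 34, tardiness 0
J4: 17→32, due 26, tardiness 6
J6: 32→45, due 28, tardiness 17
J5: 45→56, due 22, tardiness 34
J2: 56→63, due 30, tardiness 33
J3: 63→66, due 36, tardiness 30
Late cases: 5.

5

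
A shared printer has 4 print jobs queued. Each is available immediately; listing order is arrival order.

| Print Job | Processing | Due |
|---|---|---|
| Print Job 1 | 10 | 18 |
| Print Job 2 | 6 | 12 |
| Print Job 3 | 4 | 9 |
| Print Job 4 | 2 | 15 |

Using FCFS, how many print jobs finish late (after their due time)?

FIFO (arrival order): Print Job 1 Print Job 2 Print Job 3 Print Job 4.
Print Job 1: 0→10, due 18, tardiness 0
Print Job 2: 10→16, due 12, tardiness 4
Print Job 3: 16→20, due 9, tardiness 11
Print Job 4: 20→22, due 15, tardiness 7
Late print jobs: 3.

3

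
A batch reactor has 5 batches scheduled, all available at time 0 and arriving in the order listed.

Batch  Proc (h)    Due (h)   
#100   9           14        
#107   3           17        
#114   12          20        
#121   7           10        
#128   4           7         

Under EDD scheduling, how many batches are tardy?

EDD (increasing due date): #128 #121 #100 #107 #114.
#128: 0→4, due 7, tardiness 0
#121: 4→11, due 10, tardiness 1
#100: 11→20, due 14, tardiness 6
#107: 20→23, due 17, tardiness 6
#114: 23→35, due 20, tardiness 15
Late batches: 4.

4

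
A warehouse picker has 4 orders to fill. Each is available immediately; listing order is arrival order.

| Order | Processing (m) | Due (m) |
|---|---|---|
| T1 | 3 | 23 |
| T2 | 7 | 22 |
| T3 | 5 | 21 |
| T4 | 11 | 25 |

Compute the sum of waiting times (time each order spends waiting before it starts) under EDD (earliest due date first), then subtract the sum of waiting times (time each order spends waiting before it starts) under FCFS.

EDD (increasing due date): T3 T2 T1 T4.
T3: waits 0, runs 0→5
T2: waits 5, runs 5→12
T1: waits 12, runs 12→15
T4: waits 15, runs 15→26
Sum = 0+5+12+15 = 32.
FIFO (arrival order): T1 T2 T3 T4.
T1: waits 0, runs 0→3
T2: waits 3, runs 3→10
T3: waits 10, runs 10→15
T4: waits 15, runs 15→26
Sum = 0+3+10+15 = 28.
Difference = 32 − 28 = 4.

4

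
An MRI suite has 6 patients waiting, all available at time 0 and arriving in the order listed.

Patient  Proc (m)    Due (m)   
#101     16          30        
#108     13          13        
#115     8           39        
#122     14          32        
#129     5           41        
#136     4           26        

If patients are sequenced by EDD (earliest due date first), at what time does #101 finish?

33

EDD (increasing due date): #108 #136 #101 #122 #115 #129.
#108: 0→13
#136: 13→17
#101: 17→33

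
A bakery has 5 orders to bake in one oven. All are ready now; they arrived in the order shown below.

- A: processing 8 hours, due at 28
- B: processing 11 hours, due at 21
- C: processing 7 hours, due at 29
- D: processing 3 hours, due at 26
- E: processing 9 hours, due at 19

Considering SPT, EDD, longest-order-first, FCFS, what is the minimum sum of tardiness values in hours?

SPT (increasing processing time): D C A E B.
D: 0→3, due 26, tardiness 0
C: 3→10, due 29, tardiness 0
A: 10→18, due 28, tardiness 0
E: 18→27, due 19, tardiness 8
B: 27→38, due 21, tardiness 17
Sum = 0+0+0+8+17 = 25.
EDD (increasing due date): E B D A C.
E: 0→9, due 19, tardiness 0
B: 9→20, due 21, tardiness 0
D: 20→23, due 26, tardiness 0
A: 23→31, due 28, tardiness 3
C: 31→38, due 29, tardiness 9
Sum = 0+0+0+3+9 = 12.
LPT (decreasing processing time): B E A C D.
B: 0→11, due 21, tardiness 0
E: 11→20, due 19, tardiness 1
A: 20→28, due 28, tardiness 0
C: 28→35, due 29, tardiness 6
D: 35→38, due 26, tardiness 12
Sum = 0+1+0+6+12 = 19.
FIFO (arrival order): A B C D E.
A: 0→8, due 28, tardiness 0
B: 8→19, due 21, tardiness 0
C: 19→26, due 29, tardiness 0
D: 26→29, due 26, tardiness 3
E: 29→38, due 19, tardiness 19
Sum = 0+0+0+3+19 = 22.
SPT 25, EDD 12, LPT 19, FIFO 22 → minimum 12.

12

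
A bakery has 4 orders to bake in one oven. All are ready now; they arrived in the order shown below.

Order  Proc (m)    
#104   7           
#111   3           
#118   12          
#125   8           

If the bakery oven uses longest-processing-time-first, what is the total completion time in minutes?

89

LPT (decreasing processing time): #118 #125 #104 #111.
#118: 0→12
#125: 12→20
#104: 20→27
#111: 27→30
Sum = 12+20+27+30 = 89.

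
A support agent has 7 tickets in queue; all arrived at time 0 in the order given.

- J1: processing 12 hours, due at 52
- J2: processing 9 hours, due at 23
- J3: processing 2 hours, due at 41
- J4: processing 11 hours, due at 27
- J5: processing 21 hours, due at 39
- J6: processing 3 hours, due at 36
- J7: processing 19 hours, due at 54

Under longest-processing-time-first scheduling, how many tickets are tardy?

4

LPT (decreasing processing time): J5 J7 J1 J4 J2 J6 J3.
J5: 0→21, due 39, tardiness 0
J7: 21→40, due 54, tardiness 0
J1: 40→52, due 52, tardiness 0
J4: 52→63, due 27, tardiness 36
J2: 63→72, due 23, tardiness 49
J6: 72→75, due 36, tardiness 39
J3: 75→77, due 41, tardiness 36
Late tickets: 4.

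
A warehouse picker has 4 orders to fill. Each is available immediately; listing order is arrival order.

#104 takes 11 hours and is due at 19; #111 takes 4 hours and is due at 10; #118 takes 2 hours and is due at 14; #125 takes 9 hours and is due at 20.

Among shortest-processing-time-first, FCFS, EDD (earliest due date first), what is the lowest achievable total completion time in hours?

49

SPT (increasing processing time): #118 #111 #125 #104.
#118: 0→2
#111: 2→6
#125: 6→15
#104: 15→26
Sum = 2+6+15+26 = 49.
FIFO (arrival order): #104 #111 #118 #125.
#104: 0→11
#111: 11→15
#118: 15→17
#125: 17→26
Sum = 11+15+17+26 = 69.
EDD (increasing due date): #111 #118 #104 #125.
#111: 0→4
#118: 4→6
#104: 6→17
#125: 17→26
Sum = 4+6+17+26 = 53.
SPT 49, FIFO 69, EDD 53 → minimum 49.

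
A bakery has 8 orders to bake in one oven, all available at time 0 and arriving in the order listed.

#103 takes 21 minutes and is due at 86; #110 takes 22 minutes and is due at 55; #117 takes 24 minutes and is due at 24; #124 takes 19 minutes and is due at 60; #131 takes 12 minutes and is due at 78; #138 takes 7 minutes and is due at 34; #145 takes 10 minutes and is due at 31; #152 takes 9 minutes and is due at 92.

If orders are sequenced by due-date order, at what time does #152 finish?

124

EDD (increasing due date): #117 #145 #138 #110 #124 #131 #103 #152.
#117: 0→24
#145: 24→34
#138: 34→41
#110: 41→63
#124: 63→82
#131: 82→94
#103: 94→115
#152: 115→124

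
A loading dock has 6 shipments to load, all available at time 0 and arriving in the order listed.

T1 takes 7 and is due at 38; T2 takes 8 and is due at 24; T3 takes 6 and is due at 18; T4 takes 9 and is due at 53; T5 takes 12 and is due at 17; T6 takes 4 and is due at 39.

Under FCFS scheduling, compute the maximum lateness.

FIFO (arrival order): T1 T2 T3 T4 T5 T6.
T1: 0→7, due 38, lateness -31
T2: 7→15, due 24, lateness -9
T3: 15→21, due 18, lateness 3
T4: 21→30, due 53, lateness -23
T5: 30→42, due 17, lateness 25
T6: 42→46, due 39, lateness 7
Maximum = 25.

25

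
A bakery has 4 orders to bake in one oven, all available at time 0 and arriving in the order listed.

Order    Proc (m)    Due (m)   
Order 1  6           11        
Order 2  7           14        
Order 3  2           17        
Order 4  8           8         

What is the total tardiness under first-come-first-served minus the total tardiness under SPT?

-1

FIFO (arrival order): Order 1 Order 2 Order 3 Order 4.
Order 1: 0→6, due 11, tardiness 0
Order 2: 6→13, due 14, tardiness 0
Order 3: 13→15, due 17, tardiness 0
Order 4: 15→23, due 8, tardiness 15
Sum = 0+0+0+15 = 15.
SPT (increasing processing time): Order 3 Order 1 Order 2 Order 4.
Order 3: 0→2, due 17, tardiness 0
Order 1: 2→8, due 11, tardiness 0
Order 2: 8→15, due 14, tardiness 1
Order 4: 15→23, due 8, tardiness 15
Sum = 0+0+1+15 = 16.
Difference = 15 − 16 = -1.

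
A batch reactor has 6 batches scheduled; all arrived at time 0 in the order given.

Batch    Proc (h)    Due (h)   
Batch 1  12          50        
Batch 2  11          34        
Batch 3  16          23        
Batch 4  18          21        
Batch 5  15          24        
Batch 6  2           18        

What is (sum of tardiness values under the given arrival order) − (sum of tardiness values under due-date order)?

FIFO (arrival order): Batch 1 Batch 2 Batch 3 Batch 4 Batch 5 Batch 6.
Batch 1: 0→12, due 50, tardiness 0
Batch 2: 12→23, due 34, tardiness 0
Batch 3: 23→39, due 23, tardiness 16
Batch 4: 39→57, due 21, tardiness 36
Batch 5: 57→72, due 24, tardiness 48
Batch 6: 72→74, due 18, tardiness 56
Sum = 0+0+16+36+48+56 = 156.
EDD (increasing due date): Batch 6 Batch 4 Batch 3 Batch 5 Batch 2 Batch 1.
Batch 6: 0→2, due 18, tardiness 0
Batch 4: 2→20, due 21, tardiness 0
Batch 3: 20→36, due 23, tardiness 13
Batch 5: 36→51, due 24, tardiness 27
Batch 2: 51→62, due 34, tardiness 28
Batch 1: 62→74, due 50, tardiness 24
Sum = 0+0+13+27+28+24 = 92.
Difference = 156 − 92 = 64.

64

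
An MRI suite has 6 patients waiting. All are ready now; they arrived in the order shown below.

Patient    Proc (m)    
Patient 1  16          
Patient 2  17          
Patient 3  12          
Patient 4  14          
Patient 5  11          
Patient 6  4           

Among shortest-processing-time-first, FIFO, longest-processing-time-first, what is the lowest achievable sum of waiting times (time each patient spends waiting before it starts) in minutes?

SPT (increasing processing time): Patient 6 Patient 5 Patient 3 Patient 4 Patient 1 Patient 2.
Patient 6: waits 0, runs 0→4
Patient 5: waits 4, runs 4→15
Patient 3: waits 15, runs 15→27
Patient 4: waits 27, runs 27→41
Patient 1: waits 41, runs 41→57
Patient 2: waits 57, runs 57→74
Sum = 0+4+15+27+41+57 = 144.
FIFO (arrival order): Patient 1 Patient 2 Patient 3 Patient 4 Patient 5 Patient 6.
Patient 1: waits 0, runs 0→16
Patient 2: waits 16, runs 16→33
Patient 3: waits 33, runs 33→45
Patient 4: waits 45, runs 45→59
Patient 5: waits 59, runs 59→70
Patient 6: waits 70, runs 70→74
Sum = 0+16+33+45+59+70 = 223.
LPT (decreasing processing time): Patient 2 Patient 1 Patient 4 Patient 3 Patient 5 Patient 6.
Patient 2: waits 0, runs 0→17
Patient 1: waits 17, runs 17→33
Patient 4: waits 33, runs 33→47
Patient 3: waits 47, runs 47→59
Patient 5: waits 59, runs 59→70
Patient 6: waits 70, runs 70→74
Sum = 0+17+33+47+59+70 = 226.
SPT 144, FIFO 223, LPT 226 → minimum 144.

144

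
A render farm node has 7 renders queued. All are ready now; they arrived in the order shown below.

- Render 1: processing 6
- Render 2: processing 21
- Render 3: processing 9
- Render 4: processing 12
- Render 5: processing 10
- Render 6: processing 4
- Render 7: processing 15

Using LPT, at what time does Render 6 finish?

77

LPT (decreasing processing time): Render 2 Render 7 Render 4 Render 5 Render 3 Render 1 Render 6.
Render 2: 0→21
Render 7: 21→36
Render 4: 36→48
Render 5: 48→58
Render 3: 58→67
Render 1: 67→73
Render 6: 73→77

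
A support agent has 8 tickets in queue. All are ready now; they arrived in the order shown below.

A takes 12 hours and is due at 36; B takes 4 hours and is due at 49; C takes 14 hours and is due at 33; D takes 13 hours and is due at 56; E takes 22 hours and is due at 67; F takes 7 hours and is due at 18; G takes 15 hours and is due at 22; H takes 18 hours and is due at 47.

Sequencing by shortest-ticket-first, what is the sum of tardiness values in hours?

134

SPT (increasing processing time): B F A D C G H E.
B: 0→4, due 49, tardiness 0
F: 4→11, due 18, tardiness 0
A: 11→23, due 36, tardiness 0
D: 23→36, due 56, tardiness 0
C: 36→50, due 33, tardiness 17
G: 50→65, due 22, tardiness 43
H: 65→83, due 47, tardiness 36
E: 83→105, due 67, tardiness 38
Sum = 0+0+0+0+17+43+36+38 = 134.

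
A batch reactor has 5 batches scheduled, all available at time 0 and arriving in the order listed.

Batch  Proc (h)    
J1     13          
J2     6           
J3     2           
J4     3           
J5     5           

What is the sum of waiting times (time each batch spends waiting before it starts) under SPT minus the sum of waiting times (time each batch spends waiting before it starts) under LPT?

-50

SPT (increasing processing time): J3 J4 J5 J2 J1.
J3: waits 0, runs 0→2
J4: waits 2, runs 2→5
J5: waits 5, runs 5→10
J2: waits 10, runs 10→16
J1: waits 16, runs 16→29
Sum = 0+2+5+10+16 = 33.
LPT (decreasing processing time): J1 J2 J5 J4 J3.
J1: waits 0, runs 0→13
J2: waits 13, runs 13→19
J5: waits 19, runs 19→24
J4: waits 24, runs 24→27
J3: waits 27, runs 27→29
Sum = 0+13+19+24+27 = 83.
Difference = 33 − 83 = -50.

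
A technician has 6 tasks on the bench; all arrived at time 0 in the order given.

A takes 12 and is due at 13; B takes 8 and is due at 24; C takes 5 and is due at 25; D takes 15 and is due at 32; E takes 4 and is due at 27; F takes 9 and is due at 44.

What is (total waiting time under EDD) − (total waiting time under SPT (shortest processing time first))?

36

EDD (increasing due date): A B C E D F.
A: waits 0, runs 0→12
B: waits 12, runs 12→20
C: waits 20, runs 20→25
E: waits 25, runs 25→29
D: waits 29, runs 29→44
F: waits 44, runs 44→53
Sum = 0+12+20+25+29+44 = 130.
SPT (increasing processing time): E C B F A D.
E: waits 0, runs 0→4
C: waits 4, runs 4→9
B: waits 9, runs 9→17
F: waits 17, runs 17→26
A: waits 26, runs 26→38
D: waits 38, runs 38→53
Sum = 0+4+9+17+26+38 = 94.
Difference = 130 − 94 = 36.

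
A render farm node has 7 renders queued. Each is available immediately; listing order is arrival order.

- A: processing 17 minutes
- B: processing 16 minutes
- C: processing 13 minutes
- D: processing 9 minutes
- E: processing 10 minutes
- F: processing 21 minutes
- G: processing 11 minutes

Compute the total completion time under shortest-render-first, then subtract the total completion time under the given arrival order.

SPT (increasing processing time): D E G C B A F.
D: 0→9
E: 9→19
G: 19→30
C: 30→43
B: 43→59
A: 59→76
F: 76→97
Sum = 9+19+30+43+59+76+97 = 333.
FIFO (arrival order): A B C D E F G.
A: 0→17
B: 17→33
C: 33→46
D: 46→55
E: 55→65
F: 65→86
G: 86→97
Sum = 17+33+46+55+65+86+97 = 399.
Difference = 333 − 399 = -66.

-66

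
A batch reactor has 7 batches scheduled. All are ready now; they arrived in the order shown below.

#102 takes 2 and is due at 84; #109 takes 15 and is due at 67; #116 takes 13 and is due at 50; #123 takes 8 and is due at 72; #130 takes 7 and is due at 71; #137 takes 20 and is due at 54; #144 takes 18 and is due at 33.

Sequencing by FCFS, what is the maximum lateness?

50

FIFO (arrival order): #102 #109 #116 #123 #130 #137 #144.
#102: 0→2, due 84, lateness -82
#109: 2→17, due 67, lateness -50
#116: 17→30, due 50, lateness -20
#123: 30→38, due 72, lateness -34
#130: 38→45, due 71, lateness -26
#137: 45→65, due 54, lateness 11
#144: 65→83, due 33, lateness 50
Maximum = 50.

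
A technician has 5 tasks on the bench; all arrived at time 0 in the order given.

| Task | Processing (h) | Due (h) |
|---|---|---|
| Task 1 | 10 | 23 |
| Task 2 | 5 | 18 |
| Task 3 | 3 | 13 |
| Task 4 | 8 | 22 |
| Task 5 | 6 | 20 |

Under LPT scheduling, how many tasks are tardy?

LPT (decreasing processing time): Task 1 Task 4 Task 5 Task 2 Task 3.
Task 1: 0→10, due 23, tardiness 0
Task 4: 10→18, due 22, tardiness 0
Task 5: 18→24, due 20, tardiness 4
Task 2: 24→29, due 18, tardiness 11
Task 3: 29→32, due 13, tardiness 19
Late tasks: 3.

3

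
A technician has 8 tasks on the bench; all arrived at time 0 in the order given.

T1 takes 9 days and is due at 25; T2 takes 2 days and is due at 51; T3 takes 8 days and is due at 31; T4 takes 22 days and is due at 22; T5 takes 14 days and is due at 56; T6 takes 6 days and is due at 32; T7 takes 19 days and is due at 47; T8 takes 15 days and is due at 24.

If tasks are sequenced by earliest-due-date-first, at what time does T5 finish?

EDD (increasing due date): T4 T8 T1 T3 T6 T7 T2 T5.
T4: 0→22
T8: 22→37
T1: 37→46
T3: 46→54
T6: 54→60
T7: 60→79
T2: 79→81
T5: 81→95

95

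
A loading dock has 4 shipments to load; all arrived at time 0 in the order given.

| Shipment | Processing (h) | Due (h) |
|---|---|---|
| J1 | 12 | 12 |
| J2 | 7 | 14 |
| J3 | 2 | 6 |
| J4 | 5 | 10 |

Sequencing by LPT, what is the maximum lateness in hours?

LPT (decreasing processing time): J1 J2 J4 J3.
J1: 0→12, due 12, lateness 0
J2: 12→19, due 14, lateness 5
J4: 19→24, due 10, lateness 14
J3: 24→26, due 6, lateness 20
Maximum = 20.

20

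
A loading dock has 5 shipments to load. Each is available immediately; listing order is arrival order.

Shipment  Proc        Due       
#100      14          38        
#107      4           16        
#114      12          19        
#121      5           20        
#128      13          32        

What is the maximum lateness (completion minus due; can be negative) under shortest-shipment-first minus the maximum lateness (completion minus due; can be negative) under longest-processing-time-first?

-22

SPT (increasing processing time): #107 #121 #114 #128 #100.
#107: 0→4, due 16, lateness -12
#121: 4→9, due 20, lateness -11
#114: 9→21, due 19, lateness 2
#128: 21→34, due 32, lateness 2
#100: 34→48, due 38, lateness 10
Maximum = 10.
LPT (decreasing processing time): #100 #128 #114 #121 #107.
#100: 0→14, due 38, lateness -24
#128: 14→27, due 32, lateness -5
#114: 27→39, due 19, lateness 20
#121: 39→44, due 20, lateness 24
#107: 44→48, due 16, lateness 32
Maximum = 32.
Difference = 10 − 32 = -22.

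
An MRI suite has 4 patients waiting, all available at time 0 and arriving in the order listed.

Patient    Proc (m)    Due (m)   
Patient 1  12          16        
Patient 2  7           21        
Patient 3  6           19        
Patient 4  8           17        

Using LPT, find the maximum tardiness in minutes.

14

LPT (decreasing processing time): Patient 1 Patient 4 Patient 2 Patient 3.
Patient 1: 0→12, due 16, tardiness 0
Patient 4: 12→20, due 17, tardiness 3
Patient 2: 20→27, due 21, tardiness 6
Patient 3: 27→33, due 19, tardiness 14
Maximum = 14.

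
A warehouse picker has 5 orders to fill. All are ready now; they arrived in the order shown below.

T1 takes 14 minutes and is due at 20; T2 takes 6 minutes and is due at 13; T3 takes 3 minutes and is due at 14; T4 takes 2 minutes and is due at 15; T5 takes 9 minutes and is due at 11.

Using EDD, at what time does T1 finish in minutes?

34

EDD (increasing due date): T5 T2 T3 T4 T1.
T5: 0→9
T2: 9→15
T3: 15→18
T4: 18→20
T1: 20→34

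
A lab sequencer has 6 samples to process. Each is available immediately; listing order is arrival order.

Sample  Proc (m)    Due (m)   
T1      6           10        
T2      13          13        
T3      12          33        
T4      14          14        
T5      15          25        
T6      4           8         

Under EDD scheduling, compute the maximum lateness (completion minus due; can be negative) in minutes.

31

EDD (increasing due date): T6 T1 T2 T4 T5 T3.
T6: 0→4, due 8, lateness -4
T1: 4→10, due 10, lateness 0
T2: 10→23, due 13, lateness 10
T4: 23→37, due 14, lateness 23
T5: 37→52, due 25, lateness 27
T3: 52→64, due 33, lateness 31
Maximum = 31.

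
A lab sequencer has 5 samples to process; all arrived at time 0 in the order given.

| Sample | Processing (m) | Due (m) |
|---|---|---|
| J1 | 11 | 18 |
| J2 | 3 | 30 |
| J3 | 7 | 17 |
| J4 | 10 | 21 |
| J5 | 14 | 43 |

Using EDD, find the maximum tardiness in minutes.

EDD (increasing due date): J3 J1 J4 J2 J5.
J3: 0→7, due 17, tardiness 0
J1: 7→18, due 18, tardiness 0
J4: 18→28, due 21, tardiness 7
J2: 28→31, due 30, tardiness 1
J5: 31→45, due 43, tardiness 2
Maximum = 7.

7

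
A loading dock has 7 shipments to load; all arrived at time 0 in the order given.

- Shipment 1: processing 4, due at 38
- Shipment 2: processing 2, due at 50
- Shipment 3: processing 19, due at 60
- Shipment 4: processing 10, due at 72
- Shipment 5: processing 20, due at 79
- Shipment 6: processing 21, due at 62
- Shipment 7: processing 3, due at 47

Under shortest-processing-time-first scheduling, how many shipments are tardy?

SPT (increasing processing time): Shipment 2 Shipment 7 Shipment 1 Shipment 4 Shipment 3 Shipment 5 Shipment 6.
Shipment 2: 0→2, due 50, tardiness 0
Shipment 7: 2→5, due 47, tardiness 0
Shipment 1: 5→9, due 38, tardiness 0
Shipment 4: 9→19, due 72, tardiness 0
Shipment 3: 19→38, due 60, tardiness 0
Shipment 5: 38→58, due 79, tardiness 0
Shipment 6: 58→79, due 62, tardiness 17
Late shipments: 1.

1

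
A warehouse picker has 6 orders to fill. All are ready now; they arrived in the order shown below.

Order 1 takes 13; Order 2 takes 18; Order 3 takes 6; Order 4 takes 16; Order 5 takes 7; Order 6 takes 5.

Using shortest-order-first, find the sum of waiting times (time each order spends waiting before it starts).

112

SPT (increasing processing time): Order 6 Order 3 Order 5 Order 1 Order 4 Order 2.
Order 6: waits 0, runs 0→5
Order 3: waits 5, runs 5→11
Order 5: waits 11, runs 11→18
Order 1: waits 18, runs 18→31
Order 4: waits 31, runs 31→47
Order 2: waits 47, runs 47→65
Sum = 0+5+11+18+31+47 = 112.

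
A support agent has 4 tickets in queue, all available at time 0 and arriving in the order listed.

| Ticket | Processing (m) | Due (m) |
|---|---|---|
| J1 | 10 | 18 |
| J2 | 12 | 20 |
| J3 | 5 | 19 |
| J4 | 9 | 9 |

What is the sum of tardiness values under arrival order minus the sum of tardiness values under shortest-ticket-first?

FIFO (arrival order): J1 J2 J3 J4.
J1: 0→10, due 18, tardiness 0
J2: 10→22, due 20, tardiness 2
J3: 22→27, due 19, tardiness 8
J4: 27→36, due 9, tardiness 27
Sum = 0+2+8+27 = 37.
SPT (increasing processing time): J3 J4 J1 J2.
J3: 0→5, due 19, tardiness 0
J4: 5→14, due 9, tardiness 5
J1: 14→24, due 18, tardiness 6
J2: 24→36, due 20, tardiness 16
Sum = 0+5+6+16 = 27.
Difference = 37 − 27 = 10.

10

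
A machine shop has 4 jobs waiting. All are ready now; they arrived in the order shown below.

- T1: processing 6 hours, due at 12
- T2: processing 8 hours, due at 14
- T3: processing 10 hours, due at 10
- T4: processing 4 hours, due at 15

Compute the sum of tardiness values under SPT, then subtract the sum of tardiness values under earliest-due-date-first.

SPT (increasing processing time): T4 T1 T2 T3.
T4: 0→4, due 15, tardiness 0
T1: 4→10, due 12, tardiness 0
T2: 10→18, due 14, tardiness 4
T3: 18→28, due 10, tardiness 18
Sum = 0+0+4+18 = 22.
EDD (increasing due date): T3 T1 T2 T4.
T3: 0→10, due 10, tardiness 0
T1: 10→16, due 12, tardiness 4
T2: 16→24, due 14, tardiness 10
T4: 24→28, due 15, tardiness 13
Sum = 0+4+10+13 = 27.
Difference = 22 − 27 = -5.

-5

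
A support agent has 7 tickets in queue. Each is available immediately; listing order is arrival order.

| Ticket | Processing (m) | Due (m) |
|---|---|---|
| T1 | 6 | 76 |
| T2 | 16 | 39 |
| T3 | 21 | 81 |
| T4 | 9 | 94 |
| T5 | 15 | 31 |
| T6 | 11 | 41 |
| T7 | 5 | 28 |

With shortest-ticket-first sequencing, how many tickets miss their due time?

3

SPT (increasing processing time): T7 T1 T4 T6 T5 T2 T3.
T7: 0→5, due 28, tardiness 0
T1: 5→11, due 76, tardiness 0
T4: 11→20, due 94, tardiness 0
T6: 20→31, due 41, tardiness 0
T5: 31→46, due 31, tardiness 15
T2: 46→62, due 39, tardiness 23
T3: 62→83, due 81, tardiness 2
Late tickets: 3.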